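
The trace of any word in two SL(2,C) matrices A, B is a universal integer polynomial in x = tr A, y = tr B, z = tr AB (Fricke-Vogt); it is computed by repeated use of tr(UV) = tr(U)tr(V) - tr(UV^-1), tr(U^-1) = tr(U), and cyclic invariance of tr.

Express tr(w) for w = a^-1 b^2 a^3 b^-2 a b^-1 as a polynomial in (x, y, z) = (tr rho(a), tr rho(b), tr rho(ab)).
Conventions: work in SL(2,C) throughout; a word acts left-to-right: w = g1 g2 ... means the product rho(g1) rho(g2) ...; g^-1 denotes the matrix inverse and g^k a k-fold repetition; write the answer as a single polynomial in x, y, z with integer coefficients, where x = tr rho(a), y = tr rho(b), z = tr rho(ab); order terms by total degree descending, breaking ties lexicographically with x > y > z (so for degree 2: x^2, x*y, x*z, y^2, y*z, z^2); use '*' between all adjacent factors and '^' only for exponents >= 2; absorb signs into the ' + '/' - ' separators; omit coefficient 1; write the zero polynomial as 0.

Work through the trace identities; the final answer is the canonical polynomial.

-x^4*y^4*z + x^5*y^3 + x^3*y^5 + 2*x^3*y^3*z^2 - x^2*y^2*z^3 - x^5*y - 6*x^3*y^3 - x^3*y*z^2 - x*y^5 - 2*x*y^3*z^2 + 4*x^2*y^2*z + y^4*z + y^2*z^3 + 6*x^3*y + 5*x*y^3 + x*y*z^2 - x^2*z - 4*y^2*z - 6*x*y + z

tr(a b a) = tr(a)*tr(b a) - tr(b) = x*z - y
tr(b a^3) = tr(a)*tr(a b a) - tr(a b) = x^2*z - x*y - z
tr(a b a^3) = tr(a)*tr(b a^3) - tr(b a^2) = x^3*z - x^2*y - 2*x*z + y
reduce: tr(b a b a) = tr(a b)*tr(a b) - tr(1) = z^2 - 2
reduce: tr(b a b) = tr(b)*tr(a b) - tr(a) = y*z - x
so tr(a b a b a) = tr(a)*tr(b a b a) - tr(b a b) = x*z^2 - y*z - x
tr(a b a^3 b) = tr(a)*tr(a b a b a) - tr(a b a b) = x^2*z^2 - x*y*z - x^2 - z^2 + 2
tr(b a^3 b^-1 a) = tr(a b a^3)*tr(b) - tr(a b a^3 b) = x^3*y*z - x^2*y^2 - x^2*z^2 - x*y*z + x^2 + y^2 + z^2 - 2
tr(a^2) = tr(a)*tr(a) - tr(1) = x^2 - 2
so tr(a^3) = tr(a)*tr(a^2) - tr(a) = x^3 - 3*x
tr(b^2 a^3) = tr(b)*tr(a^3 b) - tr(a^3) = x^2*y*z - x^3 - x*y^2 - y*z + 3*x
tr(b^2) = tr(b)*tr(b) - tr(1) = y^2 - 2
so tr(b^2 a^2) = tr(a)*tr(b^2 a) - tr(b^2) = x*y*z - x^2 - y^2 + 2
tr(a^3 b^2 a) = tr(a)*tr(b^2 a^3) - tr(b^2 a^2) = x^3*y*z - x^4 - x^2*y^2 - 2*x*y*z + 4*x^2 + y^2 - 2
tr(a^2 b^2 a^3) = tr(a)*tr(a^3 b^2 a) - tr(a^3 b^2) = x^4*y*z - x^5 - x^3*y^2 - 3*x^2*y*z + 5*x^3 + 2*x*y^2 + y*z - 5*x
tr(a^3 b a^2 b) = tr(a)*tr(b a^3 b a) - tr(b a^3 b) = x^3*z^2 - 2*x^2*y*z + x*y^2 - x*z^2 + y*z - x
so tr(a^3 b a^2) = tr(a)*tr(a^3 b a) - tr(a^3 b) = x^4*z - x^3*y - 3*x^2*z + 2*x*y + z
tr(a^2 b^2 a^3 b) = tr(b)*tr(a^3 b a^2 b) - tr(a^3 b a^2) = x^3*y*z^2 - x^4*z - 2*x^2*y^2*z + x^3*y + x*y^3 - x*y*z^2 + 3*x^2*z + y^2*z - 3*x*y - z
tr(a b^2 a^3 b^-1 a) = tr(a^2 b^2 a^3)*tr(b) - tr(a^2 b^2 a^3 b) = x^4*y^2*z - x^5*y - x^3*y^3 - x^3*y*z^2 + x^4*z - x^2*y^2*z + 4*x^3*y + x*y^3 + x*y*z^2 - 3*x^2*z - 2*x*y + z
tr(a^4 b a b) = tr(a)*tr(a b a b a^2) - tr(a b a b a) = x^3*z^2 - x^2*y*z - x^3 - 2*x*z^2 + y*z + 3*x
tr(a b a b^2 a^3) = tr(b)*tr(a^4 b a b) - tr(a^4 b a) = x^3*y*z^2 - x^4*z - x^2*y^2*z - 2*x*y*z^2 + 3*x^2*z + y^2*z + x*y - z
tr(b a b a b a) = tr(b a)*tr(b a b a) - tr(b^-1 a^-1) = z^3 - 3*z
so tr(b a b a b) = tr(b)*tr(a b a b) - tr(a b a) = y*z^2 - x*z - y
reduce: tr(a^2 b a b a b) = tr(a)*tr(b a b a b a) - tr(b a b a b) = x*z^3 - y*z^2 - 2*x*z + y
tr(b a b a b^2 a^2) = tr(b)*tr(a^2 b a b a b) - tr(a^2 b a b a) = x*y*z^3 - x^2*z^2 - y^2*z^2 - x*y*z + x^2 + y^2 + z^2 - 2
tr(b a b a b^2 a) = tr(b)*tr(a b a b a b) - tr(a b a b a) = y*z^3 - x*z^2 - 2*y*z + x
so tr(a b a b^2 a^3 b) = tr(a)*tr(b a b a b^2 a^2) - tr(b a b a b^2 a) = x^2*y*z^3 - x^3*z^2 - x*y^2*z^2 - x^2*y*z - y*z^3 + x^3 + x*y^2 + 2*x*z^2 + 2*y*z - 3*x
so tr(a b^2 a^3 b^-1 a b) = tr(a b a b^2 a^3)*tr(b) - tr(a b a b^2 a^3 b) = x^3*y^2*z^2 - x^4*y*z - x^2*y^3*z - x^2*y*z^3 + x^3*z^2 - x*y^2*z^2 + 4*x^2*y*z + y^3*z + y*z^3 - x^3 - 2*x*z^2 - 3*y*z + 3*x
so tr(b^2 a^3 b^-1 a b^-1 a) = tr(a b^2 a^3 b^-1 a)*tr(b) - tr(a b^2 a^3 b^-1 a b) = x^4*y^3*z - x^5*y^2 - x^3*y^4 - 2*x^3*y^2*z^2 + 2*x^4*y*z + x^2*y*z^3 + 4*x^3*y^2 - x^3*z^2 + x*y^4 + 2*x*y^2*z^2 - 7*x^2*y*z - y^3*z - y*z^3 + x^3 - 2*x*y^2 + 2*x*z^2 + 4*y*z - 3*x
so tr(b^-1 a b^-1 a^-1 b^2 a^3) = tr(b^2 a^3 b^-1 a b^-1)*tr(a) - tr(b^2 a^3 b^-1 a b^-1 a) = -x^4*y^3*z + x^5*y^2 + x^3*y^4 + 2*x^3*y^2*z^2 - x^4*y*z - x^2*y*z^3 - 5*x^3*y^2 - x*y^4 - 2*x*y^2*z^2 + 6*x^2*y*z + y^3*z + y*z^3 + 3*x*y^2 - x*z^2 - 4*y*z + x
tr(b^2 a^4 b) = tr(b)*tr(b a^4 b) - tr(b a^4) = x^3*y^2*z - x^4*y - x^2*y^3 - x^3*z - 2*x*y^2*z + 5*x^2*y + y^3 + 2*x*z - 3*y
tr(a^-1 b^2 a^4 b) = tr(b^2 a^4 b)*tr(a) - tr(b^2 a^4 b a) = x^4*y^2*z - x^5*y - x^3*y^3 - x^3*y*z^2 - x^2*y^2*z + 5*x^3*y + x*y^3 + 2*x*y*z^2 - x^2*z - y^2*z - 4*x*y + z
so tr(a b^-1 a^-1 b^2 a^3) = tr(a^-1 b^2 a^4)*tr(b) - tr(a^-1 b^2 a^4 b) = -x^4*y^2*z + x^5*y + x^3*y^3 + x^3*y*z^2 + 2*x^2*y^2*z - 6*x^3*y - 2*x*y^3 - 2*x*y*z^2 + x^2*z + 7*x*y - z
so tr(a^-1 b^2 a^3 b^-2 a b^-1) = tr(b^-1 a b^-1 a^-1 b^2 a^3)*tr(b) - tr(b^-1 a b^-1 a^-1 b^2 a^3 b) = -x^4*y^4*z + x^5*y^3 + x^3*y^5 + 2*x^3*y^3*z^2 - x^2*y^2*z^3 - x^5*y - 6*x^3*y^3 - x^3*y*z^2 - x*y^5 - 2*x*y^3*z^2 + 4*x^2*y^2*z + y^4*z + y^2*z^3 + 6*x^3*y + 5*x*y^3 + x*y*z^2 - x^2*z - 4*y^2*z - 6*x*y + z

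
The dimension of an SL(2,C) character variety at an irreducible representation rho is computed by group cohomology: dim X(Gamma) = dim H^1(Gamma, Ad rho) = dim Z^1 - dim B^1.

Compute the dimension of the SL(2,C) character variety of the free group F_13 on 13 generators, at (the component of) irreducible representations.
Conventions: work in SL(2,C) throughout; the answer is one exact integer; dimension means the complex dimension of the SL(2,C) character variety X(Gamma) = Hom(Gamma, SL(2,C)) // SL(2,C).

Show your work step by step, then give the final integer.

36

The free group F_13: 13 generators, no relators.
So Z^1 = (sl_2)^13 in full: dim Z^1 = 39.
dim B^1 = 3: the coboundary map is injective because an irreducible image has centralizer 0 in sl_2.
Therefore dim X = 39 - 3 = 36.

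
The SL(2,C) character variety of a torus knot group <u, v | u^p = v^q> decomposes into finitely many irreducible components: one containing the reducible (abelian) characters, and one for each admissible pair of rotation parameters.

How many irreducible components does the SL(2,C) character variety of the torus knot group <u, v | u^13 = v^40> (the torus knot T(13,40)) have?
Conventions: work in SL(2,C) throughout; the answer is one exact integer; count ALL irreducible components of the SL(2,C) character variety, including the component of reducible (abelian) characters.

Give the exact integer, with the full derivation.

235

Gamma = < u, v | u^13 = v^40 > (torus knot T(13,40)); the central element u^13 = v^40 acts as +I or -I in any irreducible SL(2,C) representation.
This locks tr(u) to 2*cos(pi*alpha/13), alpha in 1..12, and tr(v) to 2*cos(pi*beta/40), beta in 1..39, on each component of irreducible characters.
u^13 = (-1)^alpha I and v^40 = (-1)^beta I must agree, so alpha and beta have equal parity.
Enumerate parity-matched pairs: 6*20 odd-odd plus 6*19 even-even gives 234.
components with irreducible characters: 234; plus the single component of reducible (abelian) characters: total 235.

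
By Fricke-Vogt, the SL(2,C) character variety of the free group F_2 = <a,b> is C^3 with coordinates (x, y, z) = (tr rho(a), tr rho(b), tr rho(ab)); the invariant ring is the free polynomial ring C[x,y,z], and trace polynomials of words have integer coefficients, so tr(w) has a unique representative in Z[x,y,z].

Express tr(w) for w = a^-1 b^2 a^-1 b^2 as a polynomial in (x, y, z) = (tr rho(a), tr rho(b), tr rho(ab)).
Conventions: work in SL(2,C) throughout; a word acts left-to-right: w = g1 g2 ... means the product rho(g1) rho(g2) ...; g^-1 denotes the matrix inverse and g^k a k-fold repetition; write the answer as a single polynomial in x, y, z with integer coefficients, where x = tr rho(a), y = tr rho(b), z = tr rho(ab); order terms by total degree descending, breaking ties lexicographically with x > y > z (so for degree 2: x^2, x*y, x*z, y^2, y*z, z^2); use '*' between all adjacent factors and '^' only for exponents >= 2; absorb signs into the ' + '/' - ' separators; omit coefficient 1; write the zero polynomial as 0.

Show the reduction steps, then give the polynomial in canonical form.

so trace(b^2) = trace(b) trace(b) - trace(1)   [square of b] = y^2 - 2
trace(b^3) = trace(b) trace(b^2) - trace(b)   [square of b] = y^3 - 3*y
trace(b^4) = trace(b) trace(b^3) - trace(b^2)   [square of b] = y^4 - 4*y^2 + 2
trace(b a b) = trace(b) trace(a b) - trace(a)   [square of b] = y*z - x
trace(b^2 a b) = trace(b) trace(b a b) - trace(b a)   [square of b] = y^2*z - x*y - z
reduce: trace(b^4 a) = trace(b) trace(b^2 a b) - trace(b^2 a)   [square of b] = y^3*z - x*y^2 - 2*y*z + x
reduce: trace(b^2 a^-1 b^2) = trace(b^4) trace(a) - trace(b^4 a)   [inverse elimination on a] = x*y^4 - y^3*z - 3*x*y^2 + 2*y*z + x
reduce: trace(a b a b) = trace(a b) trace(a b) - trace(1)   [split at a repeated a] = z^2 - 2
so trace(a b a) = trace(a) trace(b a) - trace(b)   [square of a] = x*z - y
trace(a b^2 a b) = trace(b) trace(a b a b) - trace(a b a)   [square of b] = y*z^2 - x*z - y
reduce: trace(a b^2 a) = trace(a) trace(b^2 a) - trace(b^2)   [square of a] = x*y*z - x^2 - y^2 + 2
trace(b^2 a b^2 a) = trace(b) trace(a b^2 a b) - trace(a b^2 a)   [square of b] = y^2*z^2 - 2*x*y*z + x^2 - 2
trace(b^2 a^-1 b^2 a) = trace(b^2 a b^2) trace(a) - trace(b^2 a b^2 a)   [inverse elimination on a] = x*y^3*z - x^2*y^2 - y^2*z^2 + 2
reduce: trace(a^-1 b^2 a^-1 b^2) = trace(b^2 a^-1 b^2) trace(a) - trace(b^2 a^-1 b^2 a)   [inverse elimination on a] = x^2*y^4 - 2*x*y^3*z - 2*x^2*y^2 + y^2*z^2 + 2*x*y*z + x^2 - 2

x^2*y^4 - 2*x*y^3*z - 2*x^2*y^2 + y^2*z^2 + 2*x*y*z + x^2 - 2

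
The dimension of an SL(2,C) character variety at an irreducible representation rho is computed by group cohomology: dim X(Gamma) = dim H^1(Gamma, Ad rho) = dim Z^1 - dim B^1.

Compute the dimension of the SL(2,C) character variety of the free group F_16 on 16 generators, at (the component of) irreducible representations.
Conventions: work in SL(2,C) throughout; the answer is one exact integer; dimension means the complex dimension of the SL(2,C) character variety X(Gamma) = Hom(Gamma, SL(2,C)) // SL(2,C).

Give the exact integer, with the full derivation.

45

Here Gamma is free of rank 16 — no relator constrains a cocycle.
A cocycle picks one sl_2 vector per generator freely, giving dim Z^1 = 3*16 = 48.
Irreducibility makes the coboundary map sl_2 -> Z^1 injective (trivial centralizer), so dim B^1 = 3.
Therefore dim X = 48 - 3 = 45.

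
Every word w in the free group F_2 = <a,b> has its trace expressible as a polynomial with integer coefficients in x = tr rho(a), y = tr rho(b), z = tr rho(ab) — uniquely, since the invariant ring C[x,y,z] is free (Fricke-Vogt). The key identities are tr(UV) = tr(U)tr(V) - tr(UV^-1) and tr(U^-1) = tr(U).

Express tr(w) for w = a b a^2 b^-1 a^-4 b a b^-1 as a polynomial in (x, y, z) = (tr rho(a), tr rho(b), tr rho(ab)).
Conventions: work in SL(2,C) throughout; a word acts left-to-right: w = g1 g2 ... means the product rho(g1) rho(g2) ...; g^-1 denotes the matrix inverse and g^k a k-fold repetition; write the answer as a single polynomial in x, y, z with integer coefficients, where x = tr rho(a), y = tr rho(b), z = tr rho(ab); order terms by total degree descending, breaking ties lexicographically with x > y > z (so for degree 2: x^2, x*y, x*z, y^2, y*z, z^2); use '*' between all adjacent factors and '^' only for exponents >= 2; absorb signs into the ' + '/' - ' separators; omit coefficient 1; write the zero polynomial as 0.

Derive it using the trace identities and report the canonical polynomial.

-x^6*y^2*z^2 + x^7*y*z + 2*x^5*y^3*z + 2*x^5*y*z^3 - x^6*y^2 - x^6*z^2 - x^4*y^4 - x^4*z^4 - 7*x^5*y*z - 4*x^3*y^3*z - 4*x^3*y*z^3 + x^6 + 7*x^4*y^2 + 7*x^4*z^2 + 2*x^2*y^4 + 4*x^2*y^2*z^2 + 2*x^2*z^4 + 10*x^3*y*z - 6*x^4 - 10*x^2*y^2 - 10*x^2*z^2 - x*y*z + 9*x^2 + y^2 + z^2 - 2

tr(a^2 b) = tr(a)*tr(b a) - tr(b) = x*z - y
and tr(a^2) = tr(a)*tr(a) - tr(1) = x^2 - 2
tr(b a^2 b) = tr(b)*tr(a^2 b) - tr(a^2) = x*y*z - x^2 - y^2 + 2
and tr(b a b a) = tr(a b)*tr(a b) - tr(1)   [split at repeated a] = z^2 - 2
and tr(b a b) = tr(b)*tr(a b) - tr(a) = y*z - x
tr(b a^2 b a) = tr(a)*tr(b a b a) - tr(b a b) = x*z^2 - y*z - x
next, tr(a^2 b a^2 b) = tr(a)*tr(b a^2 b a) - tr(b a^2 b) = x^2*z^2 - 2*x*y*z + y^2 - 2
tr(a^2 b a) = tr(a)*tr(a b a) - tr(a b) = x^2*z - x*y - z
next, tr(a^2 b a^2) = tr(a)*tr(a^2 b a) - tr(a^2 b) = x^3*z - x^2*y - 2*x*z + y
tr(b a^2 b a^2 b) = tr(b)*tr(a^2 b a^2 b) - tr(a^2 b a^2) = x^2*y*z^2 - x^3*z - 2*x*y^2*z + x^2*y + y^3 + 2*x*z - 3*y
tr(b a b a b a) = tr(b a b a)*tr(b a) - tr(a b)   [split at repeated b] = z^3 - 3*z
tr(b a b a b) = tr(b)*tr(a b a b) - tr(a b a) = y*z^2 - x*z - y
and tr(b a b a^2 b a) = tr(a)*tr(b a b a b a) - tr(b a b a b) = x*z^3 - y*z^2 - 2*x*z + y
tr(b a b a^2 b) = tr(b)*tr(a b a^2 b) - tr(a b a^2) = x*y*z^2 - x^2*z - y^2*z + z
next, tr(b a^2 b a^2 b a) = tr(a)*tr(b a b a^2 b a) - tr(b a b a^2 b) = x^2*z^3 - 2*x*y*z^2 - x^2*z + y^2*z + x*y - z
tr(a^-1 b a^2 b a^2 b) = tr(b a^2 b a^2 b)*tr(a) - tr(b a^2 b a^2 b a) = x^3*y*z^2 - x^4*z - 2*x^2*y^2*z - x^2*z^3 + x^3*y + x*y^3 + 2*x*y*z^2 + 3*x^2*z - y^2*z - 4*x*y + z
next, tr(a^-2 b a^2 b a^2 b) = tr(a^-1 b a^2 b a^2 b)*tr(a) - tr(a^-1 b a^2 b a^2 b a) = x^4*y*z^2 - x^5*z - 2*x^3*y^2*z - x^3*z^3 + x^4*y + x^2*y^3 + x^2*y*z^2 + 4*x^3*z + x*y^2*z - 5*x^2*y - y^3 - x*z + 3*y
tr(a^-1 b a^2 b a^2 b^-1 a^-1) = tr(a^-2 b a^2 b a^2)*tr(b) - tr(a^-2 b a^2 b a^2 b) = -x^4*y*z^2 + x^5*z + 2*x^3*y^2*z + x^3*z^3 - x^4*y - x^2*y^3 - x^2*y*z^2 - 4*x^3*z + 4*x^2*y + x*z - y
tr(a b a^2 b a^2) = tr(a)*tr(b a^2 b a^2) - tr(b a^2 b a) = x^3*z^2 - 2*x^2*y*z + x*y^2 - x*z^2 + y*z - x
tr(b a^2 b a^2 b^-1 a) = tr(a b a^2 b a^2)*tr(b) - tr(a b a^2 b a^2 b) = x^3*y*z^2 - 2*x^2*y^2*z - x^2*z^3 + x*y^3 + x*y*z^2 + x^2*z - 2*x*y + z
next, tr(a^-1 b a^2 b a^2 b^-1) = tr(b a^2 b a^2 b^-1)*tr(a) - tr(b a^2 b a^2 b^-1 a) = -x^3*y*z^2 + x^4*z + 2*x^2*y^2*z + x^2*z^3 - x^3*y - x*y^3 - x*y*z^2 - 3*x^2*z + 3*x*y - z
and tr(a b a^2 b^-1 a^-3 b a) = tr(a^-1 b a^2 b a^2 b^-1 a^-1)*tr(a) - tr(a^-1 b a^2 b a^2 b^-1) = -x^5*y*z^2 + x^6*z + 2*x^4*y^2*z + x^4*z^3 - x^5*y - x^3*y^3 - 5*x^4*z - 2*x^2*y^2*z - x^2*z^3 + 5*x^3*y + x*y^3 + x*y*z^2 + 4*x^2*z - 4*x*y + z
next, tr(a b a b a^2) = tr(a)*tr(b a b a^2) - tr(b a b a) = x^2*z^2 - x*y*z - x^2 - z^2 + 2
tr(a b a b a b a^2) = tr(a)*tr(b a b a b a^2) - tr(b a b a b a) = x^2*z^3 - x*y*z^2 - 2*x^2*z - z^3 + x*y + 3*z
tr(b a b a b a b a) = tr(a b a b)*tr(a b a b) - tr(1)   [split at repeated a] = z^4 - 4*z^2 + 2
tr(b a b a b a b) = tr(b)*tr(a b a b a b) - tr(a b a b a) = y*z^3 - x*z^2 - 2*y*z + x
and tr(a b a b a b a^2 b) = tr(a)*tr(b a b a b a b a) - tr(b a b a b a b) = x*z^4 - y*z^3 - 3*x*z^2 + 2*y*z + x
next, tr(b a b a b a^2 b^-1 a) = tr(a b a b a b a^2)*tr(b) - tr(a b a b a b a^2 b) = x^2*y*z^3 - x*y^2*z^2 - x*z^4 - 2*x^2*y*z + x*y^2 + 3*x*z^2 + y*z - x
tr(b a b a b a^2 b^-1 a^-1) = tr(b a b a b a^2 b^-1)*tr(a) - tr(b a b a b a^2 b^-1 a) = -x^2*y*z^3 + x^3*z^2 + x*y^2*z^2 + x*z^4 + x^2*y*z - x^3 - x*y^2 - 4*x*z^2 - y*z + 3*x
tr(b a b a b a^2 b^-1 a^-2) = tr(b a b a b a^2 b^-1 a^-1)*tr(a) - tr(b a b a b a^2 b^-1) = -x^3*y*z^3 + x^4*z^2 + x^2*y^2*z^2 + x^2*z^4 + x^3*y*z - x^4 - x^2*y^2 - 5*x^2*z^2 + 4*x^2 + z^2 - 2
tr(a b a^2 b^-1 a^-3 b a b) = tr(b a b a b a^2 b^-1 a^-2)*tr(a) - tr(b a b a b a^2 b^-1 a^-1) = -x^4*y*z^3 + x^5*z^2 + x^3*y^2*z^2 + x^3*z^4 + x^4*y*z + x^2*y*z^3 - x^5 - x^3*y^2 - 6*x^3*z^2 - x*y^2*z^2 - x*z^4 - x^2*y*z + 5*x^3 + x*y^2 + 5*x*z^2 + y*z - 5*x
next, tr(b a b^-1 a b a^2 b^-1 a^-3) = tr(a b a^2 b^-1 a^-3 b a)*tr(b) - tr(a b a^2 b^-1 a^-3 b a b) = -x^5*y^2*z^2 + x^6*y*z + 2*x^4*y^3*z + 2*x^4*y*z^3 - x^5*y^2 - x^5*z^2 - x^3*y^4 - x^3*y^2*z^2 - x^3*z^4 - 6*x^4*y*z - 2*x^2*y^3*z - 2*x^2*y*z^3 + x^5 + 6*x^3*y^2 + 6*x^3*z^2 + x*y^4 + 2*x*y^2*z^2 + x*z^4 + 5*x^2*y*z - 5*x^3 - 5*x*y^2 - 5*x*z^2 + 5*x
next, tr(b a b^-1 a b a) = tr(a b a b a)*tr(b) - tr(a b a b a b) = x*y*z^2 - y^2*z - z^3 - x*y + 3*z
and tr(b^2 a b a b) = tr(b)*tr(b a b a b) - tr(b a b a) = y^2*z^2 - x*y*z - y^2 - z^2 + 2
next, tr(b a b a b a^2 b) = tr(a)*tr(b^2 a b a b a) - tr(b^2 a b a b) = x*y*z^3 - x^2*z^2 - y^2*z^2 - x*y*z + x^2 + y^2 + z^2 - 2
next, tr(a b a^2 b a^-1 b a b) = tr(b a b a b a^2 b)*tr(a) - tr(b a b a b a^2 b a) = x^2*y*z^3 - x^3*z^2 - x*y^2*z^2 - x*z^4 - x^2*y*z + y*z^3 + x^3 + x*y^2 + 4*x*z^2 - 2*y*z - 3*x
tr(a^-1 b a b^-1 a b a^2 b) = tr(a b a^2 b a^-1 b a)*tr(b) - tr(a b a^2 b a^-1 b a b) = x^3*y^2*z^2 - x^4*y*z - 2*x^2*y^3*z - 2*x^2*y*z^3 + x^3*y^2 + x^3*z^2 + x*y^4 + 3*x*y^2*z^2 + x*z^4 + 4*x^2*y*z - y^3*z - y*z^3 - x^3 - 5*x*y^2 - 4*x*z^2 + 3*y*z + 3*x
and tr(b a b^-1 a b a^2 b^-1 a^-1) = tr(a^-1 b a b^-1 a b a^2)*tr(b) - tr(a^-1 b a b^-1 a b a^2 b) = -x^3*y^2*z^2 + x^4*y*z + 2*x^2*y^3*z + 2*x^2*y*z^3 - x^3*y^2 - x^3*z^2 - x*y^4 - 2*x*y^2*z^2 - x*z^4 - 4*x^2*y*z + x^3 + 4*x*y^2 + 4*x*z^2 - 3*x
tr(a b^-1 a b a^2) = tr(a b a^3)*tr(b) - tr(a b a^3 b) = x^3*y*z - x^2*y^2 - x^2*z^2 - x*y*z + x^2 + y^2 + z^2 - 2
and tr(b a b^-1 a b a^2 b^-1 a^-2) = tr(b a b^-1 a b a^2 b^-1 a^-1)*tr(a) - tr(b a b^-1 a b a^2 b^-1) = -x^4*y^2*z^2 + x^5*y*z + 2*x^3*y^3*z + 2*x^3*y*z^3 - x^4*y^2 - x^4*z^2 - x^2*y^4 - 2*x^2*y^2*z^2 - x^2*z^4 - 5*x^3*y*z + x^4 + 5*x^2*y^2 + 5*x^2*z^2 + x*y*z - 4*x^2 - y^2 - z^2 + 2
tr(a b a^2 b^-1 a^-4 b a b^-1) = tr(b a b^-1 a b a^2 b^-1 a^-3)*tr(a) - tr(b a b^-1 a b a^2 b^-1 a^-2) = -x^6*y^2*z^2 + x^7*y*z + 2*x^5*y^3*z + 2*x^5*y*z^3 - x^6*y^2 - x^6*z^2 - x^4*y^4 - x^4*z^4 - 7*x^5*y*z - 4*x^3*y^3*z - 4*x^3*y*z^3 + x^6 + 7*x^4*y^2 + 7*x^4*z^2 + 2*x^2*y^4 + 4*x^2*y^2*z^2 + 2*x^2*z^4 + 10*x^3*y*z - 6*x^4 - 10*x^2*y^2 - 10*x^2*z^2 - x*y*z + 9*x^2 + y^2 + z^2 - 2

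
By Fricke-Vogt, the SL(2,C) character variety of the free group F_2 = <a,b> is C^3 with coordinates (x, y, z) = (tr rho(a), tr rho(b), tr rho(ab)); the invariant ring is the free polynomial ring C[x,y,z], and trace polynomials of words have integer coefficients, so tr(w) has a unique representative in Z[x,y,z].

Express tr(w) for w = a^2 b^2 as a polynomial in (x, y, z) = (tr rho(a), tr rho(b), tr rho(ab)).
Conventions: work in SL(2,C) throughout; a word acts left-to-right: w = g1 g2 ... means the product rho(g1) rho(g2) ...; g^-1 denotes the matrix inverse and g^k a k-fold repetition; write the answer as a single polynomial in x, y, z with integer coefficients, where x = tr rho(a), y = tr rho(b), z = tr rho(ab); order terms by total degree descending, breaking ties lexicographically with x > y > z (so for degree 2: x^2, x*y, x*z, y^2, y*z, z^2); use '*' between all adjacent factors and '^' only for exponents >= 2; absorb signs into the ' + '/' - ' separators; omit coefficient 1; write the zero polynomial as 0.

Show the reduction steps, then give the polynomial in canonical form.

x*y*z - x^2 - y^2 + 2

trace(b^2 a) = trace(b)*trace(a b) - trace(a) = y*z - x
next, trace(b^2) = trace(b)*trace(b) - trace(1) = y^2 - 2
and trace(a^2 b^2) = trace(a)*trace(b^2 a) - trace(b^2) = x*y*z - x^2 - y^2 + 2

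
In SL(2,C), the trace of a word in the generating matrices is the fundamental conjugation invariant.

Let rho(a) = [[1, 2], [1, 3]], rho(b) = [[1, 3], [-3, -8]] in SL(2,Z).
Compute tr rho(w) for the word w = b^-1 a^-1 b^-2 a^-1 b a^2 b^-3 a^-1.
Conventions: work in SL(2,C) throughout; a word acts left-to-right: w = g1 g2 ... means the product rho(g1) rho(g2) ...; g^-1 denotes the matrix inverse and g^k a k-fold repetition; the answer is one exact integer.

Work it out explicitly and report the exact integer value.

-8031188

rho(b^-1) = [[-8, -3], [3, 1]]
... * rho(a^-1) = [[3, -2], [-1, 1]]  ->  [[-21, 13], [8, -5]]
... * rho(b^-1) = [[-8, -3], [3, 1]]  ->  [[207, 76], [-79, -29]]
... * rho(b^-1) = [[-8, -3], [3, 1]]  ->  [[-1428, -545], [545, 208]]
... * rho(a^-1) = [[3, -2], [-1, 1]]  ->  [[-3739, 2311], [1427, -882]]
... * rho(b) = [[1, 3], [-3, -8]]  ->  [[-10672, -29705], [4073, 11337]]
... * rho(a) = [[1, 2], [1, 3]]  ->  [[-40377, -110459], [15410, 42157]]
... * rho(a) = [[1, 2], [1, 3]]  ->  [[-150836, -412131], [57567, 157291]]
... * rho(b^-1) = [[-8, -3], [3, 1]]  ->  [[-29705, 40377], [11337, -15410]]
... * rho(b^-1) = [[-8, -3], [3, 1]]  ->  [[358771, 129492], [-136926, -49421]]
... * rho(b^-1) = [[-8, -3], [3, 1]]  ->  [[-2481692, -946821], [947145, 361357]]
... * rho(a^-1) = [[3, -2], [-1, 1]]  ->  [[-6498255, 4016563], [2480078, -1532933]]
tr = -6498255 + -1532933 = -8031188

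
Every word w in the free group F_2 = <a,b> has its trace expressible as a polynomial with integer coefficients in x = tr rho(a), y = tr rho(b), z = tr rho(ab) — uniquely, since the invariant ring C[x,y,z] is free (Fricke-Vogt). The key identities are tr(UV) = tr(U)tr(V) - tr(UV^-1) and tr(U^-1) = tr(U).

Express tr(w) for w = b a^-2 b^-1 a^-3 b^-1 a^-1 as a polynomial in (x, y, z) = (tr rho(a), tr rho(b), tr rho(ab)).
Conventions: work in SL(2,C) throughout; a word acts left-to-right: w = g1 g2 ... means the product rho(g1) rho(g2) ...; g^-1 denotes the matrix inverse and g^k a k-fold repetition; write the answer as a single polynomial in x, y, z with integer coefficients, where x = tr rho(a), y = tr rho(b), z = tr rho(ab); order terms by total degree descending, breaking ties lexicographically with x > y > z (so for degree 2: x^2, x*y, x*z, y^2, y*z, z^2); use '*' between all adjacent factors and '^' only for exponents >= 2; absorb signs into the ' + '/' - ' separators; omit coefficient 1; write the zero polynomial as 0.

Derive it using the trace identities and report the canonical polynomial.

tr(a^-1 b) = tr(b) tr(a) - tr(b a) = x*y - z
tr(a^-2 b) = tr(a^-1 b) tr(a) - tr(a^-1 b a) = x^2*y - x*z - y
tr(a^-1 b a^-2) = tr(a^-2 b) tr(a) - tr(a^-2 b a) = x^3*y - x^2*z - 2*x*y + z
reduce: tr(a^-3 b a^-1) = tr(a^-1 b a^-2) tr(a) - tr(a^-1 b a^-1) = x^4*y - x^3*z - 3*x^2*y + 2*x*z + y
so tr(b a^-5) = tr(a^-3 b a^-1) tr(a) - tr(a^-3 b) = x^5*y - x^4*z - 4*x^3*y + 3*x^2*z + 3*x*y - z
so tr(a^-1 b a^-5) = tr(b a^-5) tr(a) - tr(b a^-4) = x^6*y - x^5*z - 5*x^4*y + 4*x^3*z + 6*x^2*y - 3*x*z - y
so tr(b^2) = tr(b) tr(b) - tr(1) = y^2 - 2
reduce: tr(b^2 a) = tr(b) tr(a b) - tr(a) = y*z - x
tr(a^-1 b^2) = tr(b^2) tr(a) - tr(b^2 a) = x*y^2 - y*z - x
tr(b^2 a^-2) = tr(a^-1 b^2) tr(a) - tr(a^-1 b^2 a) = x^2*y^2 - x*y*z - x^2 - y^2 + 2
tr(a^-2 b^2 a^-1) = tr(b^2 a^-2) tr(a) - tr(b^2 a^-1) = x^3*y^2 - x^2*y*z - x^3 - 2*x*y^2 + y*z + 3*x
reduce: tr(b a^-4 b) = tr(a^-2 b^2 a^-1) tr(a) - tr(a^-2 b^2) = x^4*y^2 - x^3*y*z - x^4 - 3*x^2*y^2 + 2*x*y*z + 4*x^2 + y^2 - 2
tr(b a b a) = tr(b a) tr(b a) - tr(1) = z^2 - 2
tr(b a b a^-1) = tr(b a b) tr(a) - tr(b a b a) = x*y*z - x^2 - z^2 + 2
tr(a^-1 b a b a^-1) = tr(b a b a^-1) tr(a) - tr(b a b) = x^2*y*z - x^3 - x*z^2 - y*z + 3*x
tr(a^-3 b a b) = tr(a^-1 b a b a^-1) tr(a) - tr(a^-1 b a b) = x^3*y*z - x^4 - x^2*z^2 - 2*x*y*z + 4*x^2 + z^2 - 2
so tr(b a^-4 b a) = tr(a^-3 b a b) tr(a) - tr(a^-3 b a b a) = x^4*y*z - x^5 - x^3*z^2 - 3*x^2*y*z + 5*x^3 + 2*x*z^2 + y*z - 5*x
reduce: tr(b a^-1 b a^-4) = tr(b a^-4 b) tr(a) - tr(b a^-4 b a) = x^5*y^2 - 2*x^4*y*z - 3*x^3*y^2 + x^3*z^2 + 5*x^2*y*z - x^3 + x*y^2 - 2*x*z^2 - y*z + 3*x
tr(a^-1 b a^-1 b) = tr(b a^-1 b) tr(a) - tr(b a^-1 b a) = x^2*y^2 - 2*x*y*z + z^2 - 2
tr(a^-2 b a^-1 b) = tr(a^-1 b a^-1 b) tr(a) - tr(a^-1 b a^-1 b a) = x^3*y^2 - 2*x^2*y*z - x*y^2 + x*z^2 + y*z - x
tr(b a^-1 b a^-3) = tr(a^-2 b a^-1 b) tr(a) - tr(a^-2 b a^-1 b a) = x^4*y^2 - 2*x^3*y*z - 2*x^2*y^2 + x^2*z^2 + 3*x*y*z - x^2 - z^2 + 2
tr(a^-1 b a^-5 b) = tr(b a^-1 b a^-4) tr(a) - tr(b a^-1 b a^-3) = x^6*y^2 - 2*x^5*y*z - 4*x^4*y^2 + x^4*z^2 + 7*x^3*y*z - x^4 + 3*x^2*y^2 - 3*x^2*z^2 - 4*x*y*z + 4*x^2 + z^2 - 2
tr(a^-3 b^-1 a^-1 b a^-2) = tr(a^-1 b a^-5) tr(b) - tr(a^-1 b a^-5 b) = x^5*y*z - x^4*y^2 - x^4*z^2 - 3*x^3*y*z + x^4 + 3*x^2*y^2 + 3*x^2*z^2 + x*y*z - 4*x^2 - y^2 - z^2 + 2
tr(a^-2 b a^-2 b a^-1) = tr(b a^-3 b a^-1) tr(a) - tr(b a^-3 b) = x^5*y^2 - 2*x^4*y*z - 3*x^3*y^2 + x^3*z^2 + 4*x^2*y*z + 2*x*y^2 - x*z^2 - y*z - x
tr(a^-2 b a^-2 b) = tr(a^-1 b a^-2 b) tr(a) - tr(a^-1 b a^-2 b a) = x^4*y^2 - 2*x^3*y*z - 2*x^2*y^2 + x^2*z^2 + 2*x*y*z + y^2 - 2
tr(a^-1 b a^-2 b a^-3) = tr(a^-2 b a^-2 b a^-1) tr(a) - tr(a^-2 b a^-2 b) = x^6*y^2 - 2*x^5*y*z - 4*x^4*y^2 + x^4*z^2 + 6*x^3*y*z + 4*x^2*y^2 - 2*x^2*z^2 - 3*x*y*z - x^2 - y^2 + 2
tr(b^3) = tr(b) tr(b^2) - tr(b) = y^3 - 3*y
tr(b^3 a) = tr(b) tr(b a b) - tr(b a) = y^2*z - x*y - z
so tr(b a^-1 b^2) = tr(b^3) tr(a) - tr(b^3 a) = x*y^3 - y^2*z - 2*x*y + z
tr(a b a) = tr(a) tr(b a) - tr(b) = x*z - y
reduce: tr(b^2 a b a) = tr(b) tr(a b a b) - tr(a b a) = y*z^2 - x*z - y
tr(b a^-1 b^2 a) = tr(b^2 a b) tr(a) - tr(b^2 a b a) = x*y^2*z - x^2*y - y*z^2 + y
reduce: tr(a^-1 b^2 a^-1 b) = tr(b a^-1 b^2) tr(a) - tr(b a^-1 b^2 a) = x^2*y^3 - 2*x*y^2*z - x^2*y + y*z^2 + x*z - y
so tr(b a^-2 b^2 a^-1) = tr(a^-1 b^2 a^-1 b) tr(a) - tr(a^-1 b^2 a^-1 b a) = x^3*y^3 - 2*x^2*y^2*z - x^3*y - x*y^3 + x*y*z^2 + x^2*z + y^2*z + x*y - z
reduce: tr(b a^-2 b^2) = tr(b^3 a^-1) tr(a) - tr(b^3) = x^2*y^3 - x*y^2*z - 2*x^2*y - y^3 + x*z + 3*y
reduce: tr(b a^-2 b a^-2 b) = tr(b a^-2 b^2 a^-1) tr(a) - tr(b a^-2 b^2) = x^4*y^3 - 2*x^3*y^2*z - x^4*y - 2*x^2*y^3 + x^2*y*z^2 + x^3*z + 2*x*y^2*z + 3*x^2*y + y^3 - 2*x*z - 3*y
reduce: tr(b a b a b a) = tr(b a) tr(b a b a) - tr(b^-1 a^-1) = z^3 - 3*z
tr(b a b a^-1 b a) = tr(b a b a b) tr(a) - tr(b a b a b a) = x*y*z^2 - x^2*z - z^3 - x*y + 3*z
tr(a^-1 b a b a^-1 b) = tr(b a b a^-1 b) tr(a) - tr(b a b a^-1 b a) = x^2*y^2*z - x^3*y - 2*x*y*z^2 + x^2*z + z^3 + 2*x*y - 3*z
tr(a^-1 b a^-2 b a b) = tr(a^-1 b a b a^-1 b) tr(a) - tr(a^-1 b a b a^-1 b a) = x^3*y^2*z - x^4*y - 2*x^2*y*z^2 + x^3*z - x*y^2*z + x*z^3 + 3*x^2*y + y*z^2 - 3*x*z - y
tr(b a b^2 a^-1) = tr(b a b^2) tr(a) - tr(b a b^2 a) = x*y^2*z - x^2*y - y*z^2 + y
tr(b a^-2 b a b) = tr(b a b^2 a^-1) tr(a) - tr(b a b^2) = x^2*y^2*z - x^3*y - x*y*z^2 - y^2*z + 2*x*y + z
tr(b a^-2 b a^-2 b a) = tr(a^-1 b a^-2 b a b) tr(a) - tr(a^-1 b a^-2 b a b a) = x^4*y^2*z - x^5*y - 2*x^3*y*z^2 + x^4*z - 2*x^2*y^2*z + x^2*z^3 + 4*x^3*y + 2*x*y*z^2 - 3*x^2*z + y^2*z - 3*x*y - z
tr(b a^-1 b a^-2 b a^-2) = tr(b a^-2 b a^-2 b) tr(a) - tr(b a^-2 b a^-2 b a) = x^5*y^3 - 3*x^4*y^2*z - 2*x^3*y^3 + 3*x^3*y*z^2 + 4*x^2*y^2*z - x^2*z^3 - x^3*y + x*y^3 - 2*x*y*z^2 + x^2*z - y^2*z + z
reduce: tr(b a^-1 b a^-1 b a^-1) = tr(b a^-1 b a^-1 b) tr(a) - tr(b a^-1 b a^-1 b a) = x^3*y^3 - 3*x^2*y^2*z + 3*x*y*z^2 - z^3 - 3*x*y + 3*z
reduce: tr(b a^-1 b a^-2 b a^-1) = tr(b a^-1 b a^-1 b a^-1) tr(a) - tr(b a^-1 b a^-1 b) = x^4*y^3 - 3*x^3*y^2*z - x^2*y^3 + 3*x^2*y*z^2 + 2*x*y^2*z - x*z^3 - 2*x^2*y - y*z^2 + 2*x*z + y
tr(a^-1 b a^-2 b a^-3 b) = tr(b a^-1 b a^-2 b a^-2) tr(a) - tr(b a^-1 b a^-2 b a^-1) = x^6*y^3 - 3*x^5*y^2*z - 3*x^4*y^3 + 3*x^4*y*z^2 + 7*x^3*y^2*z - x^3*z^3 - x^4*y + 2*x^2*y^3 - 5*x^2*y*z^2 + x^3*z - 3*x*y^2*z + x*z^3 + 2*x^2*y + y*z^2 - x*z - y
tr(a^-3 b^-1 a^-1 b a^-2 b) = tr(a^-1 b a^-2 b a^-3) tr(b) - tr(a^-1 b a^-2 b a^-3 b) = x^5*y^2*z - x^4*y^3 - 2*x^4*y*z^2 - x^3*y^2*z + x^3*z^3 + x^4*y + 2*x^2*y^3 + 3*x^2*y*z^2 - x^3*z - x*z^3 - 3*x^2*y - y^3 - y*z^2 + x*z + 3*y
reduce: tr(b a^-2 b^-1 a^-3 b^-1 a^-1) = tr(a^-3 b^-1 a^-1 b a^-2) tr(b) - tr(a^-3 b^-1 a^-1 b a^-2 b) = x^4*y*z^2 - 2*x^3*y^2*z - x^3*z^3 + x^2*y^3 + x^3*z + x*y^2*z + x*z^3 - x^2*y - x*z - y

x^4*y*z^2 - 2*x^3*y^2*z - x^3*z^3 + x^2*y^3 + x^3*z + x*y^2*z + x*z^3 - x^2*y - x*z - y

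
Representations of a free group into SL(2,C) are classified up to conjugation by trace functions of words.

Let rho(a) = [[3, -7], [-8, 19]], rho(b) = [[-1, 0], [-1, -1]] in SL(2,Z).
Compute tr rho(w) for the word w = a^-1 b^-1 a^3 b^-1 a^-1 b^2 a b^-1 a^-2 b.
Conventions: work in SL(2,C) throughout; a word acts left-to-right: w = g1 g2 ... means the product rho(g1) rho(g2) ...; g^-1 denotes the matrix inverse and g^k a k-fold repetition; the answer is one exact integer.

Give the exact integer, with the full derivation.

rho(a^-1) = [[19, 7], [8, 3]]
... * rho(b^-1) = [[-1, 0], [1, -1]]  ->  [[-12, -7], [-5, -3]]
... * rho(a) = [[3, -7], [-8, 19]]  ->  [[20, -49], [9, -22]]
... * rho(a) = [[3, -7], [-8, 19]]  ->  [[452, -1071], [203, -481]]
... * rho(a) = [[3, -7], [-8, 19]]  ->  [[9924, -23513], [4457, -10560]]
... * rho(b^-1) = [[-1, 0], [1, -1]]  ->  [[-33437, 23513], [-15017, 10560]]
... * rho(a^-1) = [[19, 7], [8, 3]]  ->  [[-447199, -163520], [-200843, -73439]]
... * rho(b) = [[-1, 0], [-1, -1]]  ->  [[610719, 163520], [274282, 73439]]
... * rho(b) = [[-1, 0], [-1, -1]]  ->  [[-774239, -163520], [-347721, -73439]]
... * rho(a) = [[3, -7], [-8, 19]]  ->  [[-1014557, 2312793], [-455651, 1038706]]
... * rho(b^-1) = [[-1, 0], [1, -1]]  ->  [[3327350, -2312793], [1494357, -1038706]]
... * rho(a^-1) = [[19, 7], [8, 3]]  ->  [[44717306, 16353071], [20083135, 7344381]]
... * rho(a^-1) = [[19, 7], [8, 3]]  ->  [[980453382, 362080355], [440334613, 162615088]]
... * rho(b) = [[-1, 0], [-1, -1]]  ->  [[-1342533737, -362080355], [-602949701, -162615088]]
tr = -1342533737 + -162615088 = -1505148825

-1505148825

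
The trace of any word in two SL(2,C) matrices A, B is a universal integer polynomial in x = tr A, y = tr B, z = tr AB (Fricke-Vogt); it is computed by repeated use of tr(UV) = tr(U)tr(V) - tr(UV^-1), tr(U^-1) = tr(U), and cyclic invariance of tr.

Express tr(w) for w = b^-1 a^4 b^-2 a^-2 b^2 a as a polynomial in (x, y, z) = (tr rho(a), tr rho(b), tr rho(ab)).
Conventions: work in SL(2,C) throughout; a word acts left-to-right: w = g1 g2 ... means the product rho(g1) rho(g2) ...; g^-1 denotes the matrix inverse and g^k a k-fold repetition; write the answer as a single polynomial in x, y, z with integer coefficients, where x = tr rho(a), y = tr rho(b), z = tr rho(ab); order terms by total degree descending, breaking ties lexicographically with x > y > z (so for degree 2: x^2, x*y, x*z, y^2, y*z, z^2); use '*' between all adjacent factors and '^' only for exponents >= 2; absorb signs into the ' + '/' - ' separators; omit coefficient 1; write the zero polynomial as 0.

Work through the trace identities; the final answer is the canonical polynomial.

tr(a^2 b) = tr(a)*tr(b a) - tr(b) = x*z - y
apply: tr(a^2) = tr(a)*tr(a) - tr(1) = x^2 - 2
tr(b^2 a^2) = tr(b)*tr(a^2 b) - tr(a^2) = x*y*z - x^2 - y^2 + 2
tr(b^2 a) = tr(b)*tr(a b) - tr(a) = y*z - x
use: tr(a^2 b^2 a) = tr(a)*tr(b^2 a^2) - tr(b^2 a) = x^2*y*z - x^3 - x*y^2 - y*z + 3*x
tr(b^2 a^4) = tr(a)*tr(a^2 b^2 a) - tr(a^2 b^2) = x^3*y*z - x^4 - x^2*y^2 - 2*x*y*z + 4*x^2 + y^2 - 2
apply: tr(b^3 a^2) = tr(b)*tr(b a^2 b) - tr(b a^2) = x*y^2*z - x^2*y - y^3 - x*z + 3*y
tr(b^3 a) = tr(b)*tr(a b^2) - tr(a b) = y^2*z - x*y - z
tr(a^2 b^3 a) = tr(a)*tr(b^3 a^2) - tr(b^3 a) = x^2*y^2*z - x^3*y - x*y^3 - x^2*z - y^2*z + 4*x*y + z
apply: tr(a^2 b^3 a^2) = tr(a)*tr(a^2 b^3 a) - tr(a^2 b^3) = x^3*y^2*z - x^4*y - x^2*y^3 - x^3*z - 2*x*y^2*z + 5*x^2*y + y^3 + 2*x*z - 3*y
use: tr(b^2 a^5 b) = tr(a)*tr(a^2 b^3 a^2) - tr(a^2 b^3 a) = x^4*y^2*z - x^5*y - x^3*y^3 - x^4*z - 3*x^2*y^2*z + 6*x^3*y + 2*x*y^3 + 3*x^2*z + y^2*z - 7*x*y - z
tr(b a b a) = tr(b a)*tr(b a) - tr(1) = z^2 - 2
apply: tr(b a b a^2) = tr(a)*tr(b a b a) - tr(b a b) = x*z^2 - y*z - x
tr(b a b a^3) = tr(a)*tr(b a b a^2) - tr(b a b a) = x^2*z^2 - x*y*z - x^2 - z^2 + 2
use: tr(a^4 b a b) = tr(a)*tr(b a b a^3) - tr(b a b a^2) = x^3*z^2 - x^2*y*z - x^3 - 2*x*z^2 + y*z + 3*x
tr(a^2 b a) = tr(a)*tr(b a^2) - tr(b a) = x^2*z - x*y - z
apply: tr(a^3 b a) = tr(a)*tr(a^2 b a) - tr(a^2 b) = x^3*z - x^2*y - 2*x*z + y
tr(a^4 b a) = tr(a)*tr(a^3 b a) - tr(a^3 b) = x^4*z - x^3*y - 3*x^2*z + 2*x*y + z
tr(a^2 b a b^2 a^2) = tr(b)*tr(a^4 b a b) - tr(a^4 b a) = x^3*y*z^2 - x^4*z - x^2*y^2*z - 2*x*y*z^2 + 3*x^2*z + y^2*z + x*y - z
tr(a^2 b a b^2 a) = tr(b)*tr(a^3 b a b) - tr(a^3 b a) = x^2*y*z^2 - x^3*z - x*y^2*z - y*z^2 + 2*x*z + y
tr(b^2 a^5 b a) = tr(a)*tr(a^2 b a b^2 a^2) - tr(a^2 b a b^2 a) = x^4*y*z^2 - x^5*z - x^3*y^2*z - 3*x^2*y*z^2 + 4*x^3*z + 2*x*y^2*z + x^2*y + y*z^2 - 3*x*z - y
apply: tr(a^-1 b^2 a^5 b) = tr(b^2 a^5 b)*tr(a) - tr(b^2 a^5 b a) = x^5*y^2*z - x^6*y - x^4*y^3 - x^4*y*z^2 - 2*x^3*y^2*z + 6*x^4*y + 2*x^2*y^3 + 3*x^2*y*z^2 - x^3*z - x*y^2*z - 8*x^2*y - y*z^2 + 2*x*z + y
apply: tr(a^4 b^-1 a^-1 b^2 a) = tr(a^-1 b^2 a^5)*tr(b) - tr(a^-1 b^2 a^5 b) = -x^5*y^2*z + x^6*y + x^4*y^3 + x^4*y*z^2 + 3*x^3*y^2*z - 7*x^4*y - 3*x^2*y^3 - 3*x^2*y*z^2 + x^3*z - x*y^2*z + 12*x^2*y + y^3 + y*z^2 - 2*x*z - 3*y
use: tr(b^2 a b a^3) = tr(b)*tr(a b a^3 b) - tr(a b a^3) = x^2*y*z^2 - x^3*z - x*y^2*z - y*z^2 + 2*x*z + y
apply: tr(b^3 a b a^3) = tr(b)*tr(b a b a^3 b) - tr(b a b a^3) = x^2*y^2*z^2 - x^3*y*z - x*y^3*z - x^2*z^2 - y^2*z^2 + 3*x*y*z + x^2 + y^2 + z^2 - 2
tr(b^2 a b a) = tr(b)*tr(a b a b) - tr(a b a) = y*z^2 - x*z - y
tr(a b a^2 b^2) = tr(a)*tr(b^2 a b a) - tr(b^2 a b) = x*y*z^2 - x^2*z - y^2*z + z
tr(b^3 a b a^2) = tr(b)*tr(a b a^2 b^2) - tr(a b a^2 b) = x*y^2*z^2 - x^2*y*z - y^3*z - x*z^2 + 2*y*z + x
apply: tr(b^2 a b a^4 b) = tr(a)*tr(b^3 a b a^3) - tr(b^3 a b a^2) = x^3*y^2*z^2 - x^4*y*z - x^2*y^3*z - x^3*z^2 - 2*x*y^2*z^2 + 4*x^2*y*z + y^3*z + x^3 + x*y^2 + 2*x*z^2 - 2*y*z - 3*x
use: tr(b a b a b a) = tr(a b)*tr(a b a b) - tr(a^-1 b^-1) = z^3 - 3*z
use: tr(a b a b a b a) = tr(a)*tr(b a b a b a) - tr(b a b a b) = x*z^3 - y*z^2 - 2*x*z + y
apply: tr(a^2 b a b a b a) = tr(a)*tr(a b a b a b a) - tr(a b a b a b) = x^2*z^3 - x*y*z^2 - 2*x^2*z - z^3 + x*y + 3*z
tr(a b a^4 b a b) = tr(a)*tr(a^2 b a b a b a) - tr(a^2 b a b a b) = x^3*z^3 - x^2*y*z^2 - 2*x^3*z - 2*x*z^3 + x^2*y + y*z^2 + 5*x*z - y
tr(a b a^2 b a^2) = tr(a)*tr(b a^3 b a) - tr(b a^3 b) = x^3*z^2 - 2*x^2*y*z + x*y^2 - x*z^2 + y*z - x
apply: tr(a b a^2 b a) = tr(a)*tr(b a^2 b a) - tr(b a^2 b) = x^2*z^2 - 2*x*y*z + y^2 - 2
tr(a b a^4 b a) = tr(a)*tr(a b a^2 b a^2) - tr(a b a^2 b a) = x^4*z^2 - 2*x^3*y*z + x^2*y^2 - 2*x^2*z^2 + 3*x*y*z - x^2 - y^2 + 2
use: tr(b^2 a b a^4 b a) = tr(b)*tr(a b a^4 b a b) - tr(a b a^4 b a) = x^3*y*z^3 - x^4*z^2 - x^2*y^2*z^2 - 2*x*y*z^3 + 2*x^2*z^2 + y^2*z^2 + 2*x*y*z + x^2 - 2
use: tr(a^-1 b^2 a b a^4 b) = tr(b^2 a b a^4 b)*tr(a) - tr(b^2 a b a^4 b a) = x^4*y^2*z^2 - x^5*y*z - x^3*y^3*z - x^3*y*z^3 - x^2*y^2*z^2 + 4*x^3*y*z + x*y^3*z + 2*x*y*z^3 + x^4 + x^2*y^2 - y^2*z^2 - 4*x*y*z - 4*x^2 + 2
use: tr(a^4 b^-1 a^-1 b^2 a b) = tr(a^-1 b^2 a b a^4)*tr(b) - tr(a^-1 b^2 a b a^4 b) = -x^4*y^2*z^2 + x^5*y*z + x^3*y^3*z + x^3*y*z^3 + 2*x^2*y^2*z^2 - 5*x^3*y*z - 2*x*y^3*z - 2*x*y*z^3 - x^4 - x^2*y^2 + 6*x*y*z + 4*x^2 + y^2 - 2
tr(b^-1 a^-1 b^2 a b^-1 a^4) = tr(a^4 b^-1 a^-1 b^2 a)*tr(b) - tr(a^4 b^-1 a^-1 b^2 a b) = -x^5*y^3*z + x^6*y^2 + x^4*y^4 + 2*x^4*y^2*z^2 - x^5*y*z + 2*x^3*y^3*z - x^3*y*z^3 - 7*x^4*y^2 - 3*x^2*y^4 - 5*x^2*y^2*z^2 + 6*x^3*y*z + x*y^3*z + 2*x*y*z^3 + x^4 + 13*x^2*y^2 + y^4 + y^2*z^2 - 8*x*y*z - 4*x^2 - 4*y^2 + 2
tr(b^2 a b^-1 a^3) = tr(a^3 b^2 a)*tr(b) - tr(a^3 b^2 a b) = x^3*y^2*z - x^4*y - x^2*y^3 - x^2*y*z^2 + x^3*z - x*y^2*z + 4*x^2*y + y^3 + y*z^2 - 2*x*z - 3*y
use: tr(b^2 a b^-1 a^4 b^-2 a^-1) = tr(b^-1 a^-1 b^2 a b^-1 a^4)*tr(b) - tr(b^-1 a^-1 b^2 a b^-1 a^4 b) = -x^5*y^4*z + x^6*y^3 + x^4*y^5 + 2*x^4*y^3*z^2 - x^5*y^2*z + 2*x^3*y^4*z - x^3*y^2*z^3 - 7*x^4*y^3 - 3*x^2*y^5 - 5*x^2*y^3*z^2 + 5*x^3*y^2*z + x*y^4*z + 2*x*y^2*z^3 + 2*x^4*y + 14*x^2*y^3 + x^2*y*z^2 + y^5 + y^3*z^2 - x^3*z - 7*x*y^2*z - 8*x^2*y - 5*y^3 - y*z^2 + 2*x*z + 5*y
tr(a^3) = tr(a)*tr(a^2) - tr(a) = x^3 - 3*x
tr(a^4) = tr(a)*tr(a^3) - tr(a^2) = x^4 - 4*x^2 + 2
use: tr(a^5) = tr(a)*tr(a^4) - tr(a^3) = x^5 - 5*x^3 + 5*x
tr(a b^-1 a^4) = tr(a^5)*tr(b) - tr(a^5 b) = x^5*y - x^4*z - 4*x^3*y + 3*x^2*z + 3*x*y - z
apply: tr(b^-1 a^4 b^-2 a^-2 b^2 a) = tr(b^2 a b^-1 a^4 b^-2 a^-1)*tr(a) - tr(b^2 a b^-1 a^4 b^-2) = -x^6*y^4*z + x^7*y^3 + x^5*y^5 + 2*x^5*y^3*z^2 - x^6*y^2*z + 2*x^4*y^4*z - x^4*y^2*z^3 - 7*x^5*y^3 - 3*x^3*y^5 - 5*x^3*y^3*z^2 + 5*x^4*y^2*z + x^2*y^4*z + 2*x^2*y^2*z^3 + x^5*y + 14*x^3*y^3 + x^3*y*z^2 + x*y^5 + x*y^3*z^2 - 7*x^2*y^2*z - 4*x^3*y - 5*x*y^3 - x*y*z^2 - x^2*z + 2*x*y + z

-x^6*y^4*z + x^7*y^3 + x^5*y^5 + 2*x^5*y^3*z^2 - x^6*y^2*z + 2*x^4*y^4*z - x^4*y^2*z^3 - 7*x^5*y^3 - 3*x^3*y^5 - 5*x^3*y^3*z^2 + 5*x^4*y^2*z + x^2*y^4*z + 2*x^2*y^2*z^3 + x^5*y + 14*x^3*y^3 + x^3*y*z^2 + x*y^5 + x*y^3*z^2 - 7*x^2*y^2*z - 4*x^3*y - 5*x*y^3 - x*y*z^2 - x^2*z + 2*x*y + z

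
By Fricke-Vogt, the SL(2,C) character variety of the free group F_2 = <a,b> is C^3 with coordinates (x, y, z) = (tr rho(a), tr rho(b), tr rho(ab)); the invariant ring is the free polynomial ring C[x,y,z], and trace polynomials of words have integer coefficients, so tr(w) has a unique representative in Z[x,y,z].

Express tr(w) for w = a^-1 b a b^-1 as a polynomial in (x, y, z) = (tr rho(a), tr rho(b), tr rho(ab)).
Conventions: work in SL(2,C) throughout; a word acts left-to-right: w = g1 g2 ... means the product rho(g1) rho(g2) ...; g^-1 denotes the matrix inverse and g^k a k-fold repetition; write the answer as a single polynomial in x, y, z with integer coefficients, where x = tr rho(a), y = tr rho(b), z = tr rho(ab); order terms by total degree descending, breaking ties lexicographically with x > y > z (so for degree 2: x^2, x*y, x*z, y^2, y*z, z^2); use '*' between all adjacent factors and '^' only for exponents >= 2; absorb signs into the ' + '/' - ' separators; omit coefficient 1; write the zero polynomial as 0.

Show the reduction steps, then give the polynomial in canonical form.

tr(b a b) = tr(b)*tr(a b) - tr(a) = y*z - x
tr(b a b a) = tr(b a)*tr(b a) - tr(1)   [split at repeated b] = z^2 - 2
use: tr(a^-1 b a b) = tr(b a b)*tr(a) - tr(b a b a) = x*y*z - x^2 - z^2 + 2
tr(a^-1 b a b^-1) = tr(a^-1 b a)*tr(b) - tr(a^-1 b a b) = -x*y*z + x^2 + y^2 + z^2 - 2

-x*y*z + x^2 + y^2 + z^2 - 2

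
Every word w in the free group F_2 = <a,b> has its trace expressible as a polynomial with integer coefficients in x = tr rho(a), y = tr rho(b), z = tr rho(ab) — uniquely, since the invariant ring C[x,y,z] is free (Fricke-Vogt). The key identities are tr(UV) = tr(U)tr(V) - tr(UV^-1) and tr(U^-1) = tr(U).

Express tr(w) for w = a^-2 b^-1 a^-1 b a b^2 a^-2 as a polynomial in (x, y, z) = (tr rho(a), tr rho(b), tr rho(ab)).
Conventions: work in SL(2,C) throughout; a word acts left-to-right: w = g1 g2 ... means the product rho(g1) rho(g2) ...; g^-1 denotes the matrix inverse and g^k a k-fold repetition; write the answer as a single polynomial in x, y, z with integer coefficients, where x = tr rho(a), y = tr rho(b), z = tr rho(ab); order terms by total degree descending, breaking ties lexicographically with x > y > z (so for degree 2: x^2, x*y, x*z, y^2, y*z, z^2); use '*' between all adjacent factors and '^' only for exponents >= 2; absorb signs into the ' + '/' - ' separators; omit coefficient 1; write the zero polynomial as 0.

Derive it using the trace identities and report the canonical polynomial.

tr(b^2) = tr(b) tr(b) - tr(1)   [square of b] = y^2 - 2
tr(b^2 a) = tr(b) tr(a b) - tr(a)   [square of b] = y*z - x
tr(a^-1 b^2) = tr(b^2) tr(a) - tr(b^2 a)   [inverse elimination on a] = x*y^2 - y*z - x
tr(b^2 a^-2) = tr(a^-1 b^2) tr(a) - tr(a^-1 b^2 a)   [inverse elimination on a] = x^2*y^2 - x*y*z - x^2 - y^2 + 2
tr(b^2 a^-3) = tr(b^2 a^-2) tr(a) - tr(b^2 a^-1)   [inverse elimination on a] = x^3*y^2 - x^2*y*z - x^3 - 2*x*y^2 + y*z + 3*x
tr(b a b^2) = tr(b) tr(a b^2) - tr(a b)   [square of b] = y^2*z - x*y - z
tr(a b a b) = tr(a b) tr(a b) - tr(1)   [split at a repeated a] = z^2 - 2
tr(a b a) = tr(a) tr(b a) - tr(b)   [square of a] = x*z - y
tr(b a b^2 a) = tr(b) tr(a b a b) - tr(a b a)   [square of b] = y*z^2 - x*z - y
tr(b a b^2 a^-1) = tr(b a b^2) tr(a) - tr(b a b^2 a)   [inverse elimination on a] = x*y^2*z - x^2*y - y*z^2 + y
tr(b a b^2 a^-2) = tr(b a b^2 a^-1) tr(a) - tr(b a b^2)   [inverse elimination on a] = x^2*y^2*z - x^3*y - x*y*z^2 - y^2*z + 2*x*y + z
tr(b a b a b^2) = tr(b) tr(b a b a b) - tr(b a b a)   [square of b] = y^2*z^2 - x*y*z - y^2 - z^2 + 2
tr(a b a b a b) = tr(b a b a) tr(b a) - tr(a b)   [split at a repeated b] = z^3 - 3*z
tr(a b a b a) = tr(a) tr(b a b a) - tr(b a b)   [square of a] = x*z^2 - y*z - x
tr(b a b a b^2 a) = tr(b) tr(a b a b a b) - tr(a b a b a)   [square of b] = y*z^3 - x*z^2 - 2*y*z + x
tr(a^-1 b a b a b^2) = tr(b a b a b^2) tr(a) - tr(b a b a b^2 a)   [inverse elimination on a] = x*y^2*z^2 - x^2*y*z - y*z^3 - x*y^2 + 2*y*z + x
tr(b a b a b^2 a^-2) = tr(a^-1 b a b a b^2) tr(a) - tr(a^-1 b a b a b^2 a)   [inverse elimination on a] = x^2*y^2*z^2 - x^3*y*z - x*y*z^3 - x^2*y^2 - y^2*z^2 + 3*x*y*z + x^2 + y^2 + z^2 - 2
tr(a b a b^2 a^-3 b) = tr(b a b a b^2 a^-2) tr(a) - tr(b a b a b^2 a^-1)   [inverse elimination on a] = x^3*y^2*z^2 - x^4*y*z - x^2*y*z^3 - x^3*y^2 - 2*x*y^2*z^2 + 4*x^2*y*z + y*z^3 + x^3 + 2*x*y^2 + x*z^2 - 2*y*z - 3*x
tr(b^-1 a b a b^2 a^-3) = tr(a b a b^2 a^-3) tr(b) - tr(a b a b^2 a^-3 b)   [inverse elimination on b] = -x^3*y^2*z^2 + x^4*y*z + x^2*y^3*z + x^2*y*z^3 + x*y^2*z^2 - 4*x^2*y*z - y^3*z - y*z^3 - x^3 - x*z^2 + 3*y*z + 3*x
tr(a^2 b a) = tr(a) tr(b a^2) - tr(b a)   [square of a] = x^2*z - x*y - z
tr(a b a b^2 a) = tr(b) tr(a^2 b a b) - tr(a^2 b a)   [square of b] = x*y*z^2 - x^2*z - y^2*z + z
tr(b^-1 a b a b^2 a) = tr(a b a b^2 a) tr(b) - tr(a b a b^2 a b)   [inverse elimination on b] = x*y^2*z^2 - x^2*y*z - y^3*z - y*z^3 + x*z^2 + 3*y*z - x
tr(a^-1 b^-1 a b a b^2) = tr(b^-1 a b a b^2) tr(a) - tr(b^-1 a b a b^2 a)   [inverse elimination on a] = -x*y^2*z^2 + x^2*y*z + y^3*z + y*z^3 - 3*y*z - x
tr(b^-1 a b a b^2 a^-2) = tr(a^-1 b^-1 a b a b^2) tr(a) - tr(a^-1 b^-1 a b a b^2 a)   [inverse elimination on a] = -x^2*y^2*z^2 + x^3*y*z + x*y^3*z + x*y*z^3 - 3*x*y*z - x^2 - z^2 + 2
tr(b a b^2 a^-4 b^-1 a) = tr(b^-1 a b a b^2 a^-3) tr(a) - tr(b^-1 a b a b^2 a^-2)   [inverse elimination on a] = -x^4*y^2*z^2 + x^5*y*z + x^3*y^3*z + x^3*y*z^3 + 2*x^2*y^2*z^2 - 5*x^3*y*z - 2*x*y^3*z - 2*x*y*z^3 - x^4 - x^2*z^2 + 6*x*y*z + 4*x^2 + z^2 - 2
tr(a^-2 b^-1 a^-1 b a b^2 a^-2) = tr(b a b^2 a^-4 b^-1) tr(a) - tr(b a b^2 a^-4 b^-1 a)   [inverse elimination on a] = x^4*y^2*z^2 - x^5*y*z - x^3*y^3*z - x^3*y*z^3 + x^4*y^2 - 2*x^2*y^2*z^2 + 4*x^3*y*z + 2*x*y^3*z + 2*x*y*z^3 - 2*x^2*y^2 + x^2*z^2 - 5*x*y*z - x^2 - z^2 + 2

x^4*y^2*z^2 - x^5*y*z - x^3*y^3*z - x^3*y*z^3 + x^4*y^2 - 2*x^2*y^2*z^2 + 4*x^3*y*z + 2*x*y^3*z + 2*x*y*z^3 - 2*x^2*y^2 + x^2*z^2 - 5*x*y*z - x^2 - z^2 + 2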